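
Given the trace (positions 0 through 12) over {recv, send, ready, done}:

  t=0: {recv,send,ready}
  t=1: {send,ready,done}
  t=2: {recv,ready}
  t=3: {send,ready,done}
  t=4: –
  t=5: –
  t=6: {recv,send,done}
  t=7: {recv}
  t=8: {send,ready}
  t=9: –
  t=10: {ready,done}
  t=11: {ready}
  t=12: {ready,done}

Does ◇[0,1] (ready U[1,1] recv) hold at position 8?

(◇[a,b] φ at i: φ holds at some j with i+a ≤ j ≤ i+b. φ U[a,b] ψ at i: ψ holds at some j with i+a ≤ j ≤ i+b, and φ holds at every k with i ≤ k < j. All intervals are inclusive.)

Check (ready U[1,1] recv) at each j in [8,9]:
  j=8: fails
  j=9: fails
No position in the window satisfies it → formula fails.

False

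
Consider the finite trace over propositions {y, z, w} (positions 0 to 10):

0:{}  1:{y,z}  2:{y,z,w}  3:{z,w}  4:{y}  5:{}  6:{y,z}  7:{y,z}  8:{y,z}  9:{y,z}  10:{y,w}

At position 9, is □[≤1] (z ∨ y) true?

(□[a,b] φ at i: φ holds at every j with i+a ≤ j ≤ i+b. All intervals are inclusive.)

True

Check (z ∨ y) at every j in [9,10]:
  j=9: true
  j=10: true
All positions satisfy it → formula holds.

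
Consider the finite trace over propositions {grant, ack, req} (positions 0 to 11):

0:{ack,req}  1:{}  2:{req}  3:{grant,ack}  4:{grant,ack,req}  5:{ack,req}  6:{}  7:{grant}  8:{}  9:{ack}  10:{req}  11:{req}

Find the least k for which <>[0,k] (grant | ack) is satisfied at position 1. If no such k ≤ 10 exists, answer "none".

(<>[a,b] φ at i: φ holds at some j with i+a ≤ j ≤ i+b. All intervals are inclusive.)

Scan j = 1,2,… for (grant | ack):
  j=1: fails
  j=2: fails
  j=3: holds
First hit at j=3, so smallest k = 3-1 = 2.

2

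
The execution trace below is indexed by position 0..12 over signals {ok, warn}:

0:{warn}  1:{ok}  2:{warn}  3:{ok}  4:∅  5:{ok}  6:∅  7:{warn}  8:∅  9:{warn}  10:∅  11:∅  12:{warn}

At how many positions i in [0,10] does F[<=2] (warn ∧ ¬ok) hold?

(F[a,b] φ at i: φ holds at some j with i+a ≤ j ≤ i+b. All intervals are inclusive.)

9

Evaluate at each i in [0,10]:
  i=0: ✓ (witness j=0)
  i=1: ✓ (witness j=2)
  i=2: ✓ (witness j=2)
  i=3: ✗ (none in [3,5])
  i=4: ✗ (none in [4,6])
  i=5: ✓ (witness j=7)
  i=6: ✓ (witness j=7)
  i=7: ✓ (witness j=7)
  i=8: ✓ (witness j=9)
  i=9: ✓ (witness j=9)
  i=10: ✓ (witness j=12)
Positions where it holds: {0, 1, 2, 5, 6, 7, 8, 9, 10} → 9.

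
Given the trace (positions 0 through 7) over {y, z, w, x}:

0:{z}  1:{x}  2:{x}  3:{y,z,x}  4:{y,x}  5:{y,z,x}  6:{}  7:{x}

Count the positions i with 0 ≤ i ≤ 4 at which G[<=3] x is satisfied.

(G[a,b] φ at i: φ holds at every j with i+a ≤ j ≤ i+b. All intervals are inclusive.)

2

Evaluate at each i in [0,4]:
  i=0: ✗ (fails at j=0)
  i=1: ✓ (all of [1,4])
  i=2: ✓ (all of [2,5])
  i=3: ✗ (fails at j=6)
  i=4: ✗ (fails at j=6)
Positions where it holds: {1, 2} → 2.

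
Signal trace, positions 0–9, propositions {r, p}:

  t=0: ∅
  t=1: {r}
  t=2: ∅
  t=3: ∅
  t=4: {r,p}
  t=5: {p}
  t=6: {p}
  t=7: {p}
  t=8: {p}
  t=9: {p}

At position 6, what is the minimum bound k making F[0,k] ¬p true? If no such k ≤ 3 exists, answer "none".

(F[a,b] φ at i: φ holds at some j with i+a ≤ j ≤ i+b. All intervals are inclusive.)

Scan j = 6,7,… for ¬p:
  j=6: fails
  j=7: fails
  j=8: fails
  j=9: fails
No j in [6,9] satisfies it → none.

none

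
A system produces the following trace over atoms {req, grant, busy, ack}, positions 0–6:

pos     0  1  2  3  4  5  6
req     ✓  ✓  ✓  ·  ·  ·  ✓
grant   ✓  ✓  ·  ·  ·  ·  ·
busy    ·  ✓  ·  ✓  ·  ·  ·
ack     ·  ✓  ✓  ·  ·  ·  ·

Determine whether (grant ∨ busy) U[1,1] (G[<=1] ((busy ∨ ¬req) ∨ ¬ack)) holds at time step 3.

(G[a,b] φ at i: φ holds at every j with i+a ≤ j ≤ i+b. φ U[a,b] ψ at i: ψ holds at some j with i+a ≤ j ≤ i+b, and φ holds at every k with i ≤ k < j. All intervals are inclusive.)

True

Need some j in [4,4] with G[<=1] ((busy ∨ ¬req) ∨ ¬ack), and (grant ∨ busy) at every k in [3,j-1].
  j=4: G[<=1] ((busy ∨ ¬req) ∨ ¬ack) holds; (grant ∨ busy) holds at every k in [3,3] → satisfied.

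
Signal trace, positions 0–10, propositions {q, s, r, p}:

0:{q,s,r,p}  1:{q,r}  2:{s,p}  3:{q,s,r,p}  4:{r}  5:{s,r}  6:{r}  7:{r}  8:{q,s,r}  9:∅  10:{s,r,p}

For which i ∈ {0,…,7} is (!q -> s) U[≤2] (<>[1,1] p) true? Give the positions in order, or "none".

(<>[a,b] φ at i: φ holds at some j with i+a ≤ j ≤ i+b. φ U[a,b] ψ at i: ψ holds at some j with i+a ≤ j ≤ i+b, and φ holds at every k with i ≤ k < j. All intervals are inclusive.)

Evaluate at each i in [0,7]:
  i=0: ✓ (rhs at j=1; lhs holds on [0,0])
  i=1: ✓ (rhs at j=1)
  i=2: ✓ (rhs at j=2)
  i=3: ✗ (no rhs in [3,5])
  i=4: ✗ (no rhs in [4,6])
  i=5: ✗ (no rhs in [5,7])
  i=6: ✗ (no rhs in [6,8])
  i=7: ✗ (lhs fails at k=7 before rhs at j=9)

0, 1, 2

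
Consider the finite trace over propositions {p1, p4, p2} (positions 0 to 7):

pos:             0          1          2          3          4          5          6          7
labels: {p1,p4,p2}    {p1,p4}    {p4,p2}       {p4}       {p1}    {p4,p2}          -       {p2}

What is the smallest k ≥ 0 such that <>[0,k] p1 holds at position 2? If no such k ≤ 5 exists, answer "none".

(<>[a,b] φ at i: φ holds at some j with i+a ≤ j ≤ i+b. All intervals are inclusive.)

2

Scan j = 2,3,… for p1:
  j=2: fails
  j=3: fails
  j=4: holds
First hit at j=4, so smallest k = 4-2 = 2.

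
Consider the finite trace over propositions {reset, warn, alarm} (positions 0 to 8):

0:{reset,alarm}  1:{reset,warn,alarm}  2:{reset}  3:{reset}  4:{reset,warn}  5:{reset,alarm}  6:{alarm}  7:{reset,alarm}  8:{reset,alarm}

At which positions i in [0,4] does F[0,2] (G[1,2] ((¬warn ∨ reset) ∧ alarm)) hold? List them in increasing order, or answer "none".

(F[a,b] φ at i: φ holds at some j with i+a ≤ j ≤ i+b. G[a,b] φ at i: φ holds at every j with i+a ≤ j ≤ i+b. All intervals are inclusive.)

Evaluate at each i in [0,4]:
  i=0: ✗ (none in [0,2])
  i=1: ✗ (none in [1,3])
  i=2: ✓ (witness j=4)
  i=3: ✓ (witness j=4)
  i=4: ✓ (witness j=4)

2, 3, 4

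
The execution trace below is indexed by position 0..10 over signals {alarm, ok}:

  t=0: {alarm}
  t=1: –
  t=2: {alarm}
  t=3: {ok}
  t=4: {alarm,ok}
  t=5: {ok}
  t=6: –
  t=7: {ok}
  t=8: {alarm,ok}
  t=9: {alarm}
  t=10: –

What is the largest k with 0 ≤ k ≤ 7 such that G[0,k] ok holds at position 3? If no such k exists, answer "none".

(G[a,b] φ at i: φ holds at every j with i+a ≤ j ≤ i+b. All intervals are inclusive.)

2

ok must hold from j=3 onward; find where it first fails.
  j=3: holds
  j=4: holds
  j=5: holds
  j=6: fails
Holds on [3,5], so largest k = 2.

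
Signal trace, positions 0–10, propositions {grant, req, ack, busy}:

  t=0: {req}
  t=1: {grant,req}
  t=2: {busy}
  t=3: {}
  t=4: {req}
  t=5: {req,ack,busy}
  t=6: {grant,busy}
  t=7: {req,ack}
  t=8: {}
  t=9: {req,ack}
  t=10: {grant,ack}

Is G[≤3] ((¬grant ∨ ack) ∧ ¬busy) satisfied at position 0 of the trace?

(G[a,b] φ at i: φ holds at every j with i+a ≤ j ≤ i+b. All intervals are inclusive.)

Check ((¬grant ∨ ack) ∧ ¬busy) at every j in [0,3]:
  j=0: true
  j=1: false
  j=2: false
  j=3: true
Fails at j=1 → formula fails.

Does not hold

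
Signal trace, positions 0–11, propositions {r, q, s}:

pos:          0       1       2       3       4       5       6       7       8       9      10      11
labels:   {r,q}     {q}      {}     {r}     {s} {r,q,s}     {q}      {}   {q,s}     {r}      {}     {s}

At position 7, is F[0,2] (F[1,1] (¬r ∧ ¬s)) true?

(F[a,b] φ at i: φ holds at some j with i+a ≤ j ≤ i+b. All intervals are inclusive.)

Check F[1,1] (¬r ∧ ¬s) at each j in [7,9]:
  j=7: fails (none in [8,8])
  j=8: fails (none in [9,9])
  j=9: holds (witness at 10)
Found at j=9 → formula holds.

Holds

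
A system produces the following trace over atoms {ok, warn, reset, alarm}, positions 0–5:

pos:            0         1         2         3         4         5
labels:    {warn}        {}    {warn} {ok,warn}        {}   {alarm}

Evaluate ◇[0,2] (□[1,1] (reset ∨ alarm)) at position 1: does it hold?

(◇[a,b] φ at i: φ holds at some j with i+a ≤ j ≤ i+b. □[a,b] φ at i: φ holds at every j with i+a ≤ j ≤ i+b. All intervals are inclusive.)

Check □[1,1] (reset ∨ alarm) at each j in [1,3]:
  j=1: fails at 2
  j=2: fails at 3
  j=3: fails at 4
No position in the window satisfies it → formula fails.

Does not hold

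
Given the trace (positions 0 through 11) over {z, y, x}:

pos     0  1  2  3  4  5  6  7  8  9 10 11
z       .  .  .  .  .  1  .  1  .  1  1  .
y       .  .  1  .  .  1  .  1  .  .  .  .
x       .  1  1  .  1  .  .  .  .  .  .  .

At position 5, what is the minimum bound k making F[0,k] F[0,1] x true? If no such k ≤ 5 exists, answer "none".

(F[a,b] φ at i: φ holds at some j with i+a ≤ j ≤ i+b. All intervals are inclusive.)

none

Scan j = 5,6,… for F[0,1] x:
  j=5: fails
  j=6: fails
  j=7: fails
  j=8: fails
  j=9: fails
  j=10: fails
No j in [5,10] satisfies it → none.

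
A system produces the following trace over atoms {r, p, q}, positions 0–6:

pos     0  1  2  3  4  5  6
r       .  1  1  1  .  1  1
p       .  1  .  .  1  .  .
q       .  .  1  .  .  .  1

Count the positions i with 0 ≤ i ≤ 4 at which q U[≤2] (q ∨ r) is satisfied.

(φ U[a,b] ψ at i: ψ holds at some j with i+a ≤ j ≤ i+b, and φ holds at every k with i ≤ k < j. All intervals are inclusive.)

Evaluate at each i in [0,4]:
  i=0: ✗ (lhs fails at k=0 before rhs at j=1)
  i=1: ✓ (rhs at j=1)
  i=2: ✓ (rhs at j=2)
  i=3: ✓ (rhs at j=3)
  i=4: ✗ (lhs fails at k=4 before rhs at j=5)
Positions where it holds: {1, 2, 3} → 3.

3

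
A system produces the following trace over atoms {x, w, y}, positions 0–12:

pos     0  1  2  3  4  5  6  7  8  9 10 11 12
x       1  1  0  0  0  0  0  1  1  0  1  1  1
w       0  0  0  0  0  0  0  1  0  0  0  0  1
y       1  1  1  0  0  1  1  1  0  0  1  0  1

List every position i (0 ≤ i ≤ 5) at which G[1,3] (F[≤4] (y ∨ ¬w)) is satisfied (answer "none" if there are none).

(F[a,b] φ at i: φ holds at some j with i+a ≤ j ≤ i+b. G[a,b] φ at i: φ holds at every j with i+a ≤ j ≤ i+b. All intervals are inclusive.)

0, 1, 2, 3, 4, 5

Evaluate at each i in [0,5]:
  i=0: ✓ (all of [1,3])
  i=1: ✓ (all of [2,4])
  i=2: ✓ (all of [3,5])
  i=3: ✓ (all of [4,6])
  i=4: ✓ (all of [5,7])
  i=5: ✓ (all of [6,8])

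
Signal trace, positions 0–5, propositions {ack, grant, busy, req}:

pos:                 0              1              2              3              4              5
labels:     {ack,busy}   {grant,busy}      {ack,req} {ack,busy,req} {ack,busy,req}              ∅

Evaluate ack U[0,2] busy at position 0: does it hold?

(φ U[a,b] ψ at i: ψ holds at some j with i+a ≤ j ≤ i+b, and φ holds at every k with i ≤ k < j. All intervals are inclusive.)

Yes

Need some j in [0,2] with busy, and ack at every k in [0,j-1].
  j=0: busy holds; no prefix to check → satisfied.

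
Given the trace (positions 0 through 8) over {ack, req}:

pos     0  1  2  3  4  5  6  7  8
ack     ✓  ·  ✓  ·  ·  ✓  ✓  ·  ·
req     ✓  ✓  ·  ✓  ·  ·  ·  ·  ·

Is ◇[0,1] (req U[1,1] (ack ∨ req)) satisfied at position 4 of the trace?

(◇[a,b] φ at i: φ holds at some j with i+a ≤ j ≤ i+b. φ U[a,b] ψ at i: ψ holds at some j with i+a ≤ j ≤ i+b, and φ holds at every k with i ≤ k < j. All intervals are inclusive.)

Check (req U[1,1] (ack ∨ req)) at each j in [4,5]:
  j=4: fails
  j=5: fails
No position in the window satisfies it → formula fails.

Does not hold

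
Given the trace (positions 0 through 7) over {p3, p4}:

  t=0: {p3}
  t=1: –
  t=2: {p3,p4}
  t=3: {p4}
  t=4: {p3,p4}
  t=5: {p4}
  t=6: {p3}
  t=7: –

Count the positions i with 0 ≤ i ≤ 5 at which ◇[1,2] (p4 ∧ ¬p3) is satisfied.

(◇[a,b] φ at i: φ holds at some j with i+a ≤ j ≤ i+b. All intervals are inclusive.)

Evaluate at each i in [0,5]:
  i=0: ✗ (none in [1,2])
  i=1: ✓ (witness j=3)
  i=2: ✓ (witness j=3)
  i=3: ✓ (witness j=5)
  i=4: ✓ (witness j=5)
  i=5: ✗ (none in [6,7])
Positions where it holds: {1, 2, 3, 4} → 4.

4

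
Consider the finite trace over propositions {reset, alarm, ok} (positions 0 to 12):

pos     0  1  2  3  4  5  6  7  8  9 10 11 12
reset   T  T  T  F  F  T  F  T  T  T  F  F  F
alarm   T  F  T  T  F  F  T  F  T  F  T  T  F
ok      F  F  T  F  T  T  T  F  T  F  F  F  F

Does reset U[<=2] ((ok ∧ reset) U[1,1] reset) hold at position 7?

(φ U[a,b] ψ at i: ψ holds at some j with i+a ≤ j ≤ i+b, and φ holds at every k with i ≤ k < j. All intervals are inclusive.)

Yes

Need some j in [7,9] with ((ok ∧ reset) U[1,1] reset), and reset at every k in [7,j-1].
  j=7: ((ok ∧ reset) U[1,1] reset) — fails.
  j=8: ((ok ∧ reset) U[1,1] reset) holds; reset holds at every k in [7,7] → satisfied.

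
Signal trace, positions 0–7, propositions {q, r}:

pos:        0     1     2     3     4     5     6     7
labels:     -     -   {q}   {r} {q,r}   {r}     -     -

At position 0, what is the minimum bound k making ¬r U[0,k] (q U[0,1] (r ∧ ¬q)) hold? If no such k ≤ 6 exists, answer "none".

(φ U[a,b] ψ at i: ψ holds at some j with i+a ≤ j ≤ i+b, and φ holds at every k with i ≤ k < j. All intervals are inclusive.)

Need earliest j ≥ 0 with (q U[0,1] (r ∧ ¬q)), and ¬r at every k in [0,j-1].
  j=0: rhs fails.
  j=1: rhs fails.
  j=2: rhs holds; lhs holds on [0,1]. k = 2.

2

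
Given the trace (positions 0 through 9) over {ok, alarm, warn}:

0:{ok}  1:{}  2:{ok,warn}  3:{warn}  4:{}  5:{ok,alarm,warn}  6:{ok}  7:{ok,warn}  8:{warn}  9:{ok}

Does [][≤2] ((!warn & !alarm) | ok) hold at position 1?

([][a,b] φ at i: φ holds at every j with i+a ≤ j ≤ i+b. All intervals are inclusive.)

Does not hold

Check ((!warn & !alarm) | ok) at every j in [1,3]:
  j=1: true
  j=2: true
  j=3: false
Fails at j=3 → formula fails.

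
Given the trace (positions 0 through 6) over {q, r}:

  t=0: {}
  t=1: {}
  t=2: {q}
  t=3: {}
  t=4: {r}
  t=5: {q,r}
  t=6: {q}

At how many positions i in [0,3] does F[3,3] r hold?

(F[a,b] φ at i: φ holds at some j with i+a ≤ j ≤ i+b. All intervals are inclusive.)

2

Evaluate at each i in [0,3]:
  i=0: ✗ (none in [3,3])
  i=1: ✓ (witness j=4)
  i=2: ✓ (witness j=5)
  i=3: ✗ (none in [6,6])
Positions where it holds: {1, 2} → 2.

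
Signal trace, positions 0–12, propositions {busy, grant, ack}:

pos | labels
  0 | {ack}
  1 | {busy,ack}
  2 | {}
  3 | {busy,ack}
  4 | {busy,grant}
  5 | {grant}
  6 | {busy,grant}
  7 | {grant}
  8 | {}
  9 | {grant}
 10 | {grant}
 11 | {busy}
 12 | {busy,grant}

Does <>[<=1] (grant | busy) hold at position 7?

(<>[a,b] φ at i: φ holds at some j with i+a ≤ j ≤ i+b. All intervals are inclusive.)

Holds

Check (grant | busy) at each j in [7,8]:
  j=7: true
  j=8: false
Found at j=7 → formula holds.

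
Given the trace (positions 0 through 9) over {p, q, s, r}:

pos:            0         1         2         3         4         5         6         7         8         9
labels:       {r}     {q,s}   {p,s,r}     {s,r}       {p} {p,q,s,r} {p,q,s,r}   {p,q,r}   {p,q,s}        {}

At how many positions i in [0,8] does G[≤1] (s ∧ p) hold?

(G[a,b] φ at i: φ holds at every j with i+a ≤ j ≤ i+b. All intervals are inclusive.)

1

Evaluate at each i in [0,8]:
  i=0: ✗ (fails at j=0)
  i=1: ✗ (fails at j=1)
  i=2: ✗ (fails at j=3)
  i=3: ✗ (fails at j=3)
  i=4: ✗ (fails at j=4)
  i=5: ✓ (all of [5,6])
  i=6: ✗ (fails at j=7)
  i=7: ✗ (fails at j=7)
  i=8: ✗ (fails at j=9)
Positions where it holds: {5} → 1.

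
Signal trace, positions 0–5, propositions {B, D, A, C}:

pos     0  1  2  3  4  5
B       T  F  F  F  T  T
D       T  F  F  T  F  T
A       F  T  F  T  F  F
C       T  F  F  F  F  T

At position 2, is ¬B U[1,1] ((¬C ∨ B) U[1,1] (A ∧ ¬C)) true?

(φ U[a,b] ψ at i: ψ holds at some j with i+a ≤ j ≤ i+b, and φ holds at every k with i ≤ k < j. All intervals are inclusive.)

Need some j in [3,3] with ((¬C ∨ B) U[1,1] (A ∧ ¬C)), and ¬B at every k in [2,j-1].
  j=3: ((¬C ∨ B) U[1,1] (A ∧ ¬C)) — fails.
No j in the window works → until fails.

Does not hold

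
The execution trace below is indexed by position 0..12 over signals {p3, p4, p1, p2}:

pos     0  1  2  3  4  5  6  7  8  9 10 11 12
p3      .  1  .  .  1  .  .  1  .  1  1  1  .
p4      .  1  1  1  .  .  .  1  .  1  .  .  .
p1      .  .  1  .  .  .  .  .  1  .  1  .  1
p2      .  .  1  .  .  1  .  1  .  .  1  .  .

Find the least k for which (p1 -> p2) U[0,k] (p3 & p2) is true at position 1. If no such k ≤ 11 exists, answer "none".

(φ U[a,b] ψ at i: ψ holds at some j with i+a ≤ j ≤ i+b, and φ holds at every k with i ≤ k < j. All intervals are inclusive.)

Need earliest j ≥ 1 with (p3 & p2), and (p1 -> p2) at every k in [1,j-1].
  j=1: rhs fails.
  j=2: rhs fails.
  j=3: rhs fails.
  j=4: rhs fails.
  j=5: rhs fails.
  j=6: rhs fails.
  j=7: rhs holds; lhs holds on [1,6]. k = 6.

6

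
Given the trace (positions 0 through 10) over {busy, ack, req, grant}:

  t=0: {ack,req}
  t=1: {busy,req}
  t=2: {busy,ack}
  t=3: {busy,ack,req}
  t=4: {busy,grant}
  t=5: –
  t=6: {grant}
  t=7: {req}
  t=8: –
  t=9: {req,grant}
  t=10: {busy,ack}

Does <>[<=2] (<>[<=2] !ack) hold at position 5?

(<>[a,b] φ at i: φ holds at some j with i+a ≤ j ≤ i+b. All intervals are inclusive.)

Holds

Check <>[<=2] !ack at each j in [5,7]:
  j=5: holds (witness at 5)
  j=6: holds (witness at 6)
  j=7: holds (witness at 7)
Found at j=5 → formula holds.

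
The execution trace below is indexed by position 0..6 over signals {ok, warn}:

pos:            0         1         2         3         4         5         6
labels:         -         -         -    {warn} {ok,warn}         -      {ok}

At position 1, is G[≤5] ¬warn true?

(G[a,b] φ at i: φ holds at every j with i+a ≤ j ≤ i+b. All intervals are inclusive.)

No

Check ¬warn at every j in [1,6]:
  j=1: true
  j=2: true
  j=3: false
  j=4: false
  j=5: true
  j=6: true
Fails at j=3 → formula fails.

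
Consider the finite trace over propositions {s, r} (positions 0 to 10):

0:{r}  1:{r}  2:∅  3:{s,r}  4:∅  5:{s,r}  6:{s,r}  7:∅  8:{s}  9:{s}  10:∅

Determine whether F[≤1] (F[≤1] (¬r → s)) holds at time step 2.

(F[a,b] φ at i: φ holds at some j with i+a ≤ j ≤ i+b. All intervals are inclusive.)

Check F[≤1] (¬r → s) at each j in [2,3]:
  j=2: holds (witness at 3)
  j=3: holds (witness at 3)
Found at j=2 → formula holds.

Yes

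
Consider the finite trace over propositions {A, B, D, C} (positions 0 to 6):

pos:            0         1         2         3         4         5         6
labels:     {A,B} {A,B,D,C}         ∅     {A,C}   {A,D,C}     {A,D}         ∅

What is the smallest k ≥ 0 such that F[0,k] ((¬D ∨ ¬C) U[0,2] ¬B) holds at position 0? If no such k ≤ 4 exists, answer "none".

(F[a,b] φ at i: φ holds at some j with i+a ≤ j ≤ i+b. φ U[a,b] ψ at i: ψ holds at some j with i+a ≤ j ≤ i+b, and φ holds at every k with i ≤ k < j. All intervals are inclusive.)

Scan j = 0,1,… for ((¬D ∨ ¬C) U[0,2] ¬B):
  j=0: fails
  j=1: fails
  j=2: holds
First hit at j=2, so smallest k = 2-0 = 2.

2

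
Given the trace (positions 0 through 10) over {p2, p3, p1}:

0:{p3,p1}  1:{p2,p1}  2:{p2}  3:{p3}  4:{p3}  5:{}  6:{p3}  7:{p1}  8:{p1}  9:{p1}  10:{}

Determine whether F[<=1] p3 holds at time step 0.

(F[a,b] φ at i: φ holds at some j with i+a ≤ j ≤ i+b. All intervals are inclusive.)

Check p3 at each j in [0,1]:
  j=0: true
  j=1: false
Found at j=0 → formula holds.

Yes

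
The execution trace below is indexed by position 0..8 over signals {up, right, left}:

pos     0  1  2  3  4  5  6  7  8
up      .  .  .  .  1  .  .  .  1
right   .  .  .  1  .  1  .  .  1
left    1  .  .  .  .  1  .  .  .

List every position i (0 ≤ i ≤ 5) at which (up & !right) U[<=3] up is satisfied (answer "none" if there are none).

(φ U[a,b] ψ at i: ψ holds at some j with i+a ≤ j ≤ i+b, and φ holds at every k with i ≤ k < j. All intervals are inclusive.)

Evaluate at each i in [0,5]:
  i=0: ✗ (no rhs in [0,3])
  i=1: ✗ (lhs fails at k=1 before rhs at j=4)
  i=2: ✗ (lhs fails at k=2 before rhs at j=4)
  i=3: ✗ (lhs fails at k=3 before rhs at j=4)
  i=4: ✓ (rhs at j=4)
  i=5: ✗ (lhs fails at k=5 before rhs at j=8)

4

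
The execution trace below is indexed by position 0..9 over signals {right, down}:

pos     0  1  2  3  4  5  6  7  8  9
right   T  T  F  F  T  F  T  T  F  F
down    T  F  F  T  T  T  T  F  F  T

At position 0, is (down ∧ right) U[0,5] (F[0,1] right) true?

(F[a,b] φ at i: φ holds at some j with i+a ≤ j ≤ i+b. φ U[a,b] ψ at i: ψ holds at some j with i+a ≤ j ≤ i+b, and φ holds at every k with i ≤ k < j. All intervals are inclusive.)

Holds

Need some j in [0,5] with F[0,1] right, and (down ∧ right) at every k in [0,j-1].
  j=0: F[0,1] right holds; no prefix to check → satisfied.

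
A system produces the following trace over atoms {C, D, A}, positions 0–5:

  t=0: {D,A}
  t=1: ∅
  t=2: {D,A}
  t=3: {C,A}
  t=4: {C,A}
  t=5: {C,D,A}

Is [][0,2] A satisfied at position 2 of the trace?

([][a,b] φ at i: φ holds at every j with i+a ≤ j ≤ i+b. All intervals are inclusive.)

Check A at every j in [2,4]:
  j=2: true
  j=3: true
  j=4: true
All positions satisfy it → formula holds.

True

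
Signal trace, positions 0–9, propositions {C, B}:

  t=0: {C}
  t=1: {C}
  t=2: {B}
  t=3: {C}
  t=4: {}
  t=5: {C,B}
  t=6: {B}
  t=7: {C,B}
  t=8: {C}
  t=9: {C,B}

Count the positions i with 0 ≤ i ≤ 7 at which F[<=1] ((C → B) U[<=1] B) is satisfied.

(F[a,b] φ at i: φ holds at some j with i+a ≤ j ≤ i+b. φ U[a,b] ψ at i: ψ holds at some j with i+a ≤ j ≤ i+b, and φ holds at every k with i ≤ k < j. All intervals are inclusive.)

7

Evaluate at each i in [0,7]:
  i=0: ✗ (none in [0,1])
  i=1: ✓ (witness j=2)
  i=2: ✓ (witness j=2)
  i=3: ✓ (witness j=4)
  i=4: ✓ (witness j=4)
  i=5: ✓ (witness j=5)
  i=6: ✓ (witness j=6)
  i=7: ✓ (witness j=7)
Positions where it holds: {1, 2, 3, 4, 5, 6, 7} → 7.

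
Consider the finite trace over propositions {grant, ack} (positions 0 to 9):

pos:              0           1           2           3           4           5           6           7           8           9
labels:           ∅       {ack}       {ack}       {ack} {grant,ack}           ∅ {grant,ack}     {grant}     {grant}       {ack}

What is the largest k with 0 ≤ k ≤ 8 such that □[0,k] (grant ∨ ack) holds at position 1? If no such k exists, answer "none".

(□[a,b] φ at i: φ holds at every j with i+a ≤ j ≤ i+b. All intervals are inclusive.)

(grant ∨ ack) must hold from j=1 onward; find where it first fails.
  j=1: holds
  j=2: holds
  j=3: holds
  j=4: holds
  j=5: fails
Holds on [1,4], so largest k = 3.

3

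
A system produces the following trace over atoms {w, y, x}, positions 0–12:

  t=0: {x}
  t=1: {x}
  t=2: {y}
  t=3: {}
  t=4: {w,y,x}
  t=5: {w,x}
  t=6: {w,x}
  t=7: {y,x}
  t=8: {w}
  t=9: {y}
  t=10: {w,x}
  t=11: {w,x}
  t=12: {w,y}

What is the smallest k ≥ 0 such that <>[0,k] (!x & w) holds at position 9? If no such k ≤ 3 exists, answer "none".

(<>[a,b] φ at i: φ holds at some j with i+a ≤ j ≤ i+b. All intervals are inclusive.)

3

Scan j = 9,10,… for (!x & w):
  j=9: fails
  j=10: fails
  j=11: fails
  j=12: holds
First hit at j=12, so smallest k = 12-9 = 3.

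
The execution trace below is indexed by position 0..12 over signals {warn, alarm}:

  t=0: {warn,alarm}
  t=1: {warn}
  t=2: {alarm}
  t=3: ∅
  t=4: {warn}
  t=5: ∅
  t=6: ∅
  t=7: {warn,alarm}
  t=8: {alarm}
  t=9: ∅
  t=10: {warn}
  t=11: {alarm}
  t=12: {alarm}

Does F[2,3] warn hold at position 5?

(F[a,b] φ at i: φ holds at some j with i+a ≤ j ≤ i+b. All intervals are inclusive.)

Check warn at each j in [7,8]:
  j=7: true
  j=8: false
Found at j=7 → formula holds.

Yes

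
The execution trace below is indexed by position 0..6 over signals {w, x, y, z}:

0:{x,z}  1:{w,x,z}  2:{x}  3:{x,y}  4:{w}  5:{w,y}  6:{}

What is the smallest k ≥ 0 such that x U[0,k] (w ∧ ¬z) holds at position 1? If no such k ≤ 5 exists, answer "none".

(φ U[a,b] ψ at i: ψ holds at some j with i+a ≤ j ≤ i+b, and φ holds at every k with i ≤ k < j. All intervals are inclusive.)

3

Need earliest j ≥ 1 with (w ∧ ¬z), and x at every k in [1,j-1].
  j=1: rhs fails.
  j=2: rhs fails.
  j=3: rhs fails.
  j=4: rhs holds; lhs holds on [1,3]. k = 3.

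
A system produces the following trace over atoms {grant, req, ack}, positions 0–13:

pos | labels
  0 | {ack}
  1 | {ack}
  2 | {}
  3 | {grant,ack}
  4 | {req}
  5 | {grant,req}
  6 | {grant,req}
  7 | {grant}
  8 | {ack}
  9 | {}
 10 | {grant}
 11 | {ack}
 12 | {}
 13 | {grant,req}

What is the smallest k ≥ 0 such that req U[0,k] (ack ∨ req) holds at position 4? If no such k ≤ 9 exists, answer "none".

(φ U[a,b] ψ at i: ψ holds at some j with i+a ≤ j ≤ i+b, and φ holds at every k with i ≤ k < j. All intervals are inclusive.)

0

Need earliest j ≥ 4 with (ack ∨ req), and req at every k in [4,j-1].
  j=4: rhs holds (empty prefix). k = 0.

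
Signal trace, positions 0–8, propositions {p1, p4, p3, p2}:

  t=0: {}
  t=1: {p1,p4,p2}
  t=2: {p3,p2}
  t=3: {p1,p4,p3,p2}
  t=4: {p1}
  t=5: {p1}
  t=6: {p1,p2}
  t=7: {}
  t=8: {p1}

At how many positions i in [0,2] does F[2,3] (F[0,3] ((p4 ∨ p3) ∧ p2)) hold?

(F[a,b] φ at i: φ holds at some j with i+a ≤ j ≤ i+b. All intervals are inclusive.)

2

Evaluate at each i in [0,2]:
  i=0: ✓ (witness j=2)
  i=1: ✓ (witness j=3)
  i=2: ✗ (none in [4,5])
Positions where it holds: {0, 1} → 2.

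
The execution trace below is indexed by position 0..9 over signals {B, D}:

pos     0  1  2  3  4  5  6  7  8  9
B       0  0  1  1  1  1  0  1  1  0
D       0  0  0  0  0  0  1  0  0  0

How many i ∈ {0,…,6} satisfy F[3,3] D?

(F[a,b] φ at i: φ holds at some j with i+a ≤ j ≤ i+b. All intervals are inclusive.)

Evaluate at each i in [0,6]:
  i=0: ✗ (none in [3,3])
  i=1: ✗ (none in [4,4])
  i=2: ✗ (none in [5,5])
  i=3: ✓ (witness j=6)
  i=4: ✗ (none in [7,7])
  i=5: ✗ (none in [8,8])
  i=6: ✗ (none in [9,9])
Positions where it holds: {3} → 1.

1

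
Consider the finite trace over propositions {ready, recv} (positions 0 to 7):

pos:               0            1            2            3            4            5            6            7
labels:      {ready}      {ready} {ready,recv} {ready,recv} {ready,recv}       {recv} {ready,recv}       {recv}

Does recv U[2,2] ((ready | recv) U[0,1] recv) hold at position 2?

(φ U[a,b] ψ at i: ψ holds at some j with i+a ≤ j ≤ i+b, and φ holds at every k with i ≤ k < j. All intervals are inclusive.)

True

Need some j in [4,4] with ((ready | recv) U[0,1] recv), and recv at every k in [2,j-1].
  j=4: ((ready | recv) U[0,1] recv) holds; recv holds at every k in [2,3] → satisfied.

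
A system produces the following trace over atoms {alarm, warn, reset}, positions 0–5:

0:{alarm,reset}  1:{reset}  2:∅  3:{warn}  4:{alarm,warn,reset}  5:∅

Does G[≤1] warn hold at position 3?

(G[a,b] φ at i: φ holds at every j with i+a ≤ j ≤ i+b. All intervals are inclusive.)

Check warn at every j in [3,4]:
  j=3: true
  j=4: true
All positions satisfy it → formula holds.

True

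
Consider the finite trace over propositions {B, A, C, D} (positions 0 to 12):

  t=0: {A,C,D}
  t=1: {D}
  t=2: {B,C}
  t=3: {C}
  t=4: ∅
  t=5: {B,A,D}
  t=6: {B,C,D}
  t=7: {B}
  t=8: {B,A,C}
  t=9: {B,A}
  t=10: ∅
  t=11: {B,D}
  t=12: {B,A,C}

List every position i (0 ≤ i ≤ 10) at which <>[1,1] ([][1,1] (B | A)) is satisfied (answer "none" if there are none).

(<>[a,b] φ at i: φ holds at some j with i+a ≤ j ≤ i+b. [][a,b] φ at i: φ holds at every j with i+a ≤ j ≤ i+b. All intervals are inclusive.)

Evaluate at each i in [0,10]:
  i=0: ✓ (witness j=1)
  i=1: ✗ (none in [2,2])
  i=2: ✗ (none in [3,3])
  i=3: ✓ (witness j=4)
  i=4: ✓ (witness j=5)
  i=5: ✓ (witness j=6)
  i=6: ✓ (witness j=7)
  i=7: ✓ (witness j=8)
  i=8: ✗ (none in [9,9])
  i=9: ✓ (witness j=10)
  i=10: ✓ (witness j=11)

0, 3, 4, 5, 6, 7, 9, 10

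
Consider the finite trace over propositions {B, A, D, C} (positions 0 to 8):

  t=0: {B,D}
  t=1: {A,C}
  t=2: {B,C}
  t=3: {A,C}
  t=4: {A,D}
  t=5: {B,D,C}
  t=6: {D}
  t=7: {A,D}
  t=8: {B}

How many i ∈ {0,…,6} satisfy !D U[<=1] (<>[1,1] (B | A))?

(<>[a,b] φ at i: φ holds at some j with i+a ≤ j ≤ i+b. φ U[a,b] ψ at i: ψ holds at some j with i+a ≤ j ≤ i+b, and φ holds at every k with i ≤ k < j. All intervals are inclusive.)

Evaluate at each i in [0,6]:
  i=0: ✓ (rhs at j=0)
  i=1: ✓ (rhs at j=1)
  i=2: ✓ (rhs at j=2)
  i=3: ✓ (rhs at j=3)
  i=4: ✓ (rhs at j=4)
  i=5: ✗ (lhs fails at k=5 before rhs at j=6)
  i=6: ✓ (rhs at j=6)
Positions where it holds: {0, 1, 2, 3, 4, 6} → 6.

6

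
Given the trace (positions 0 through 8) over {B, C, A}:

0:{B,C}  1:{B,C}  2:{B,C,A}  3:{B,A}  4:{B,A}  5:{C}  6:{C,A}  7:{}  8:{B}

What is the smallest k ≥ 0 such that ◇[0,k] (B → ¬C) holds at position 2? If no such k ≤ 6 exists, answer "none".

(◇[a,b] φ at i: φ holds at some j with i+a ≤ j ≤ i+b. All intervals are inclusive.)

1

Scan j = 2,3,… for (B → ¬C):
  j=2: fails
  j=3: holds
First hit at j=3, so smallest k = 3-2 = 1.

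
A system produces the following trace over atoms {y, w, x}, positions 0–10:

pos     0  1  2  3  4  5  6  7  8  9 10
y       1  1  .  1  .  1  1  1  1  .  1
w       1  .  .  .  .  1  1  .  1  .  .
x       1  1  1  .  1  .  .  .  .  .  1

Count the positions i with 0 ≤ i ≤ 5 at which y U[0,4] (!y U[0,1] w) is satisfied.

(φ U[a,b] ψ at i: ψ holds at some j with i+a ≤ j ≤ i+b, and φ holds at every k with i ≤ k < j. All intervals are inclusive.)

Evaluate at each i in [0,5]:
  i=0: ✓ (rhs at j=0)
  i=1: ✗ (lhs fails at k=2 before rhs at j=4)
  i=2: ✗ (lhs fails at k=2 before rhs at j=4)
  i=3: ✓ (rhs at j=4; lhs holds on [3,3])
  i=4: ✓ (rhs at j=4)
  i=5: ✓ (rhs at j=5)
Positions where it holds: {0, 3, 4, 5} → 4.

4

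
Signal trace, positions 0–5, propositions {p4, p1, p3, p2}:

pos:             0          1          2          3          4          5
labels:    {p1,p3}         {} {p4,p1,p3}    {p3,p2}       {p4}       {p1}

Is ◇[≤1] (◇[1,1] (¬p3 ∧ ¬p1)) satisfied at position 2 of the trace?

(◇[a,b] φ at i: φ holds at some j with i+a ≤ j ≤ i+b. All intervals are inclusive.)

Check ◇[1,1] (¬p3 ∧ ¬p1) at each j in [2,3]:
  j=2: fails (none in [3,3])
  j=3: holds (witness at 4)
Found at j=3 → formula holds.

Holds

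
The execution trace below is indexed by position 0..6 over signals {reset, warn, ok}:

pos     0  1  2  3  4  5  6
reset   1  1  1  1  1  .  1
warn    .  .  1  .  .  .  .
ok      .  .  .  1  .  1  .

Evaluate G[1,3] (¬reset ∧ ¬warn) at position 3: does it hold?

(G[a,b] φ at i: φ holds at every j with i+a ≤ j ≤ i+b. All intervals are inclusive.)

Check (¬reset ∧ ¬warn) at every j in [4,6]:
  j=4: false
  j=5: true
  j=6: false
Fails at j=4 → formula fails.

Does not hold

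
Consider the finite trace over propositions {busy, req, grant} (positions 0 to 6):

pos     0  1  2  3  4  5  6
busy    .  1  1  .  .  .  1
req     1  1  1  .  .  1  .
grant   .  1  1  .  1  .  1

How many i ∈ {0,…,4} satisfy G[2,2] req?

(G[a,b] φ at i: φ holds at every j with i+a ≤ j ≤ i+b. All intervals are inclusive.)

Evaluate at each i in [0,4]:
  i=0: ✓ (all of [2,2])
  i=1: ✗ (fails at j=3)
  i=2: ✗ (fails at j=4)
  i=3: ✓ (all of [5,5])
  i=4: ✗ (fails at j=6)
Positions where it holds: {0, 3} → 2.

2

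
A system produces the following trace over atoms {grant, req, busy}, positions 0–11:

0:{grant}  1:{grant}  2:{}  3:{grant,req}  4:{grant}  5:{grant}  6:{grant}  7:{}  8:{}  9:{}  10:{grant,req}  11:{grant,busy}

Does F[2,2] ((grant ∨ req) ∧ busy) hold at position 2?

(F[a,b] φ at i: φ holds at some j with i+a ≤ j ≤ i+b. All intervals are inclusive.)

Check ((grant ∨ req) ∧ busy) at each j in [4,4]:
  j=4: false
No position in the window satisfies it → formula fails.

False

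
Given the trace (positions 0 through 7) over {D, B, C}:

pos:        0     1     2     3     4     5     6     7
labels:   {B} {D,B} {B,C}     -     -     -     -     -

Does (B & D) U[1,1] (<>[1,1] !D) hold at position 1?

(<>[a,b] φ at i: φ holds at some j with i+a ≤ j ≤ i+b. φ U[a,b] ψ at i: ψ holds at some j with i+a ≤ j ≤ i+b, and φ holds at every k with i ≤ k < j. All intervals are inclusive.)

Need some j in [2,2] with <>[1,1] !D, and (B & D) at every k in [1,j-1].
  j=2: <>[1,1] !D holds; (B & D) holds at every k in [1,1] → satisfied.

Holds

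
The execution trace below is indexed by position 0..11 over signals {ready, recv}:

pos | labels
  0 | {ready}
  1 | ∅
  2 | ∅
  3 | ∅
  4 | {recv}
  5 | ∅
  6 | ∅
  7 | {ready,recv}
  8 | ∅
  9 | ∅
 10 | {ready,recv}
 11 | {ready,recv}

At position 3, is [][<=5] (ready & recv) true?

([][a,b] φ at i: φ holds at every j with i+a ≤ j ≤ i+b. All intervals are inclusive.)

Check (ready & recv) at every j in [3,8]:
  j=3: false
  j=4: false
  j=5: false
  j=6: false
  j=7: true
  j=8: false
Fails at j=3 → formula fails.

No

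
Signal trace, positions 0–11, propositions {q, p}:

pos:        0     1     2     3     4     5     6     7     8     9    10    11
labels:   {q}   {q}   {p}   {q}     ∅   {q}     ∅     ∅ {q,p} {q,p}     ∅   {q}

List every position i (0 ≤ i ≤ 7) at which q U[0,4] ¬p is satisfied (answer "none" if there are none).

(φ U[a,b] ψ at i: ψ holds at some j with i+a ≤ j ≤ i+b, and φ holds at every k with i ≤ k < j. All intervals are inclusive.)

0, 1, 3, 4, 5, 6, 7

Evaluate at each i in [0,7]:
  i=0: ✓ (rhs at j=0)
  i=1: ✓ (rhs at j=1)
  i=2: ✗ (lhs fails at k=2 before rhs at j=3)
  i=3: ✓ (rhs at j=3)
  i=4: ✓ (rhs at j=4)
  i=5: ✓ (rhs at j=5)
  i=6: ✓ (rhs at j=6)
  i=7: ✓ (rhs at j=7)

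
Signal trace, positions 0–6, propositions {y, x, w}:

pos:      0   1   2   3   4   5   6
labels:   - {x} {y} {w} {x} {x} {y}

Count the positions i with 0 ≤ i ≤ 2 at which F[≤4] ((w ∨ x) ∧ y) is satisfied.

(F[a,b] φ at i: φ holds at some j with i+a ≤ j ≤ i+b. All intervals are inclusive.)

0

Evaluate at each i in [0,2]:
  i=0: ✗ (none in [0,4])
  i=1: ✗ (none in [1,5])
  i=2: ✗ (none in [2,6])
Positions where it holds: {} → 0.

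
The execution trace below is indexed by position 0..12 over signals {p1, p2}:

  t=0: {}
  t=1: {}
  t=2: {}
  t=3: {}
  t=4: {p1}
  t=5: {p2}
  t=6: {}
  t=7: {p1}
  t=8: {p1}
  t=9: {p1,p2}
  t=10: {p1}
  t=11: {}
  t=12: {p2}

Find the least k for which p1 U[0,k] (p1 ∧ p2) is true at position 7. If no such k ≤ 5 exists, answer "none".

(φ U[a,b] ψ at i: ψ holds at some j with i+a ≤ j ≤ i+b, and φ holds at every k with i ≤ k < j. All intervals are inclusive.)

2

Need earliest j ≥ 7 with (p1 ∧ p2), and p1 at every k in [7,j-1].
  j=7: rhs fails.
  j=8: rhs fails.
  j=9: rhs holds; lhs holds on [7,8]. k = 2.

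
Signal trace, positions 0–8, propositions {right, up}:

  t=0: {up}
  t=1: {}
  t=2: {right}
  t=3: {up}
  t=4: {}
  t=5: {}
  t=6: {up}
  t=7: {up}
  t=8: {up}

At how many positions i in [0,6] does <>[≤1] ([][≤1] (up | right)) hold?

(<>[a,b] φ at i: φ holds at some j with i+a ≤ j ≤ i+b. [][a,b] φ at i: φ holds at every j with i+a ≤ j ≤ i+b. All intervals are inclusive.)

Evaluate at each i in [0,6]:
  i=0: ✗ (none in [0,1])
  i=1: ✓ (witness j=2)
  i=2: ✓ (witness j=2)
  i=3: ✗ (none in [3,4])
  i=4: ✗ (none in [4,5])
  i=5: ✓ (witness j=6)
  i=6: ✓ (witness j=6)
Positions where it holds: {1, 2, 5, 6} → 4.

4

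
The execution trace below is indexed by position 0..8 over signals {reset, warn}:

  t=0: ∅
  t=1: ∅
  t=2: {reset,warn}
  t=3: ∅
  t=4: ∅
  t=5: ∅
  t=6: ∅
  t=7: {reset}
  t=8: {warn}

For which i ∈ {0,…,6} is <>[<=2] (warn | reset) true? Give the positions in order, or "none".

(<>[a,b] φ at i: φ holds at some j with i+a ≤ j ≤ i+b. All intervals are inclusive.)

Evaluate at each i in [0,6]:
  i=0: ✓ (witness j=2)
  i=1: ✓ (witness j=2)
  i=2: ✓ (witness j=2)
  i=3: ✗ (none in [3,5])
  i=4: ✗ (none in [4,6])
  i=5: ✓ (witness j=7)
  i=6: ✓ (witness j=7)

0, 1, 2, 5, 6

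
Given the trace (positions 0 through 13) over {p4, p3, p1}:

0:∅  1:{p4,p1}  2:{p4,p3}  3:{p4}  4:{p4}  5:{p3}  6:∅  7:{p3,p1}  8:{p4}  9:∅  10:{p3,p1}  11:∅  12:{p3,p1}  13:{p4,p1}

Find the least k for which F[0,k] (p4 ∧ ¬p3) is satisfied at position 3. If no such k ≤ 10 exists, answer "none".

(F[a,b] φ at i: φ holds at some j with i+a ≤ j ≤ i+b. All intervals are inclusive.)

0

Scan j = 3,4,… for (p4 ∧ ¬p3):
  j=3: holds
First hit at j=3, so smallest k = 3-3 = 0.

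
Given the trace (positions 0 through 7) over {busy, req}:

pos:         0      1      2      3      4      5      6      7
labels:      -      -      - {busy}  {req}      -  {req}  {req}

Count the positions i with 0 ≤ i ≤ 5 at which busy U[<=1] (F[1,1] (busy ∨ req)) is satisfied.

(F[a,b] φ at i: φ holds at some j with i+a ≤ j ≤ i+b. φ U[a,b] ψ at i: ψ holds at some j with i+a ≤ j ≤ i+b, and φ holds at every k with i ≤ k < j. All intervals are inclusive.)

Evaluate at each i in [0,5]:
  i=0: ✗ (no rhs in [0,1])
  i=1: ✗ (lhs fails at k=1 before rhs at j=2)
  i=2: ✓ (rhs at j=2)
  i=3: ✓ (rhs at j=3)
  i=4: ✗ (lhs fails at k=4 before rhs at j=5)
  i=5: ✓ (rhs at j=5)
Positions where it holds: {2, 3, 5} → 3.

3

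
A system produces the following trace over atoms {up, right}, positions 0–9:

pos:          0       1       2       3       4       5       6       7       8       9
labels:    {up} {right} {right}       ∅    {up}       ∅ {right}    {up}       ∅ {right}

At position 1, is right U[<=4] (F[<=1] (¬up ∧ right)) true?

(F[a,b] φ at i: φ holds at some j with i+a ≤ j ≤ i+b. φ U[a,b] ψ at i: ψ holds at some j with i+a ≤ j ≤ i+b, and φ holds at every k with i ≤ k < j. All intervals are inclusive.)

True

Need some j in [1,5] with F[<=1] (¬up ∧ right), and right at every k in [1,j-1].
  j=1: F[<=1] (¬up ∧ right) holds; no prefix to check → satisfied.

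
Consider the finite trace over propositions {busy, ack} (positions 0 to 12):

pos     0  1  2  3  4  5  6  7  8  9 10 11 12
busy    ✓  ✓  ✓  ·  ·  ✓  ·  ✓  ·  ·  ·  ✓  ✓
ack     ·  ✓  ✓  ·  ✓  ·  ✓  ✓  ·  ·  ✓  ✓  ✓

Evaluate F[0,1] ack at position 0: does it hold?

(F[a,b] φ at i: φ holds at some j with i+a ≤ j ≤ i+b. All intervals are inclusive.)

Holds

Check ack at each j in [0,1]:
  j=0: false
  j=1: true
Found at j=1 → formula holds.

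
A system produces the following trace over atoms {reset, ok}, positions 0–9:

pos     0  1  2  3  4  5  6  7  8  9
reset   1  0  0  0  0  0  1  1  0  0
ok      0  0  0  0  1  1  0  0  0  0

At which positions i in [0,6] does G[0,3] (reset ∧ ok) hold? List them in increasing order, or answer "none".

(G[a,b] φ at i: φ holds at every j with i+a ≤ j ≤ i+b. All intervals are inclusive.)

none

Evaluate at each i in [0,6]:
  i=0: ✗ (fails at j=0)
  i=1: ✗ (fails at j=1)
  i=2: ✗ (fails at j=2)
  i=3: ✗ (fails at j=3)
  i=4: ✗ (fails at j=4)
  i=5: ✗ (fails at j=5)
  i=6: ✗ (fails at j=6)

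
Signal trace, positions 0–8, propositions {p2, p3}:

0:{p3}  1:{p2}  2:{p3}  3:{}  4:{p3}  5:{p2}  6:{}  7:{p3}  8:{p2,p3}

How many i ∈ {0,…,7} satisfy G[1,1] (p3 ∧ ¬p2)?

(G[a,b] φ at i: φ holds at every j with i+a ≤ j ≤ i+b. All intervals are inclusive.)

3

Evaluate at each i in [0,7]:
  i=0: ✗ (fails at j=1)
  i=1: ✓ (all of [2,2])
  i=2: ✗ (fails at j=3)
  i=3: ✓ (all of [4,4])
  i=4: ✗ (fails at j=5)
  i=5: ✗ (fails at j=6)
  i=6: ✓ (all of [7,7])
  i=7: ✗ (fails at j=8)
Positions where it holds: {1, 3, 6} → 3.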